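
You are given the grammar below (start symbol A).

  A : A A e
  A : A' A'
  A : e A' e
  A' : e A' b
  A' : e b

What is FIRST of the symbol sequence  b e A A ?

b is a terminal; add {b} and stop.

{ b }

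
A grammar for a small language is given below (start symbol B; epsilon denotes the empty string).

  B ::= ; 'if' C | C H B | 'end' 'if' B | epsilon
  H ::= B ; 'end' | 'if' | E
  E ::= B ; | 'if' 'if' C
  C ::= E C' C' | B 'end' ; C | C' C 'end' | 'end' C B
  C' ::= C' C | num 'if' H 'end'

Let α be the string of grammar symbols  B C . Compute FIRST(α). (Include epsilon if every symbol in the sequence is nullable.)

{ 'end', 'if', ;, num }

Add FIRST(B)\{epsilon} = { 'end', 'if', ;, num }; B is nullable, continue.
Add FIRST(C) = { 'end', 'if', ;, num }; C is not nullable, stop.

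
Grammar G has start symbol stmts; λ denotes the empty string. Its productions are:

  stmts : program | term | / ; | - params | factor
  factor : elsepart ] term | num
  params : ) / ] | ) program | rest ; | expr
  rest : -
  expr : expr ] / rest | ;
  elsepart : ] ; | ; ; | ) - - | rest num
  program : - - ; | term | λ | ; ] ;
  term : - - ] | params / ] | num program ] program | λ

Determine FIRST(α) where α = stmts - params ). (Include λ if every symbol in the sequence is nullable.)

{ ), -, /, ;, ], num }

Add FIRST(stmts)\{λ} = { ), -, /, ;, ], num }; stmts is nullable, continue.
- is a terminal; add {-} and stop.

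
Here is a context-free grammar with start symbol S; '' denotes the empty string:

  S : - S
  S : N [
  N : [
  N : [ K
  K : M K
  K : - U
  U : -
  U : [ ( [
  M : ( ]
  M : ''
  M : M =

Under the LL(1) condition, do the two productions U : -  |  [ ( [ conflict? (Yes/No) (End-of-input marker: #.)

FIRST(-) = { - } and FIRST([ ( [) = { [ }.
The FIRST sets are disjoint and neither alternative is nullable — no conflict.

No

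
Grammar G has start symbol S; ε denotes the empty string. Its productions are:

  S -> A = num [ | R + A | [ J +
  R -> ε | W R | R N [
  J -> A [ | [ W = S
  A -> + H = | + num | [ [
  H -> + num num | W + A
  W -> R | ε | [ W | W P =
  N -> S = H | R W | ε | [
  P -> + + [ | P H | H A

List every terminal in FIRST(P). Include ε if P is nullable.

{ +, [ }

P -> + + [ contributes {+}.
From P -> P H: add FIRST(P) = { +, [ }.
From P -> H A: add FIRST(H) = { +, [ }.
Union: FIRST(P) = { +, [ }.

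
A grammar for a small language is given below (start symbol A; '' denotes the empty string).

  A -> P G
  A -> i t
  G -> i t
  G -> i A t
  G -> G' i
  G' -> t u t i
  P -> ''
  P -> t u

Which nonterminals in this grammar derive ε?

{ P }

Directly nullable (have an ''-production): P.
No other nonterminal has a production whose RHS symbols are all nullable.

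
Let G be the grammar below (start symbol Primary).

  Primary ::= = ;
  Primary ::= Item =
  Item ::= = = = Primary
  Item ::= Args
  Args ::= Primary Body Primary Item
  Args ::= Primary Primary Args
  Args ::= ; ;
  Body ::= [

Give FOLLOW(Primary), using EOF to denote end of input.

{ EOF, ;, =, [ }

Primary is the start symbol, so EOF ∈ FOLLOW(Primary).
In Item ::= = = = Primary: Primary is at the end, add FOLLOW(Item) = { = }.
In Args ::= Primary Body Primary Item: add FIRST(Body Primary Item) = { [ }.
In Args ::= Primary Body Primary Item: add FIRST(Item) = { ;, = }.
In Args ::= Primary Primary Args: add FIRST(Primary Args) = { ;, = }.
In Args ::= Primary Primary Args: add FIRST(Args) = { ;, = }.
Union: FOLLOW(Primary) = { EOF, ;, =, [ }.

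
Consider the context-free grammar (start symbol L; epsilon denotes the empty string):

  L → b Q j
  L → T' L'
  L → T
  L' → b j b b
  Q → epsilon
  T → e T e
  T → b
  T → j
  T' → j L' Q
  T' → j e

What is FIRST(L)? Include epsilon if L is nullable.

L → b Q j contributes {b}.
From L → T' L': add FIRST(T') = { j }.
From L → T: add FIRST(T) = { b, e, j }.
Union: FIRST(L) = { b, e, j }.

{ b, e, j }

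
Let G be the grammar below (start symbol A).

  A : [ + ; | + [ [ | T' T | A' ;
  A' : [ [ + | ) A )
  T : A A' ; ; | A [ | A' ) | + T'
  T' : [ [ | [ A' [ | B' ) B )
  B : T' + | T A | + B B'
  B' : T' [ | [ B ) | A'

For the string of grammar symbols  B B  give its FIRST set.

Add FIRST(B) = { ), +, [ }; B is not nullable, stop.

{ ), +, [ }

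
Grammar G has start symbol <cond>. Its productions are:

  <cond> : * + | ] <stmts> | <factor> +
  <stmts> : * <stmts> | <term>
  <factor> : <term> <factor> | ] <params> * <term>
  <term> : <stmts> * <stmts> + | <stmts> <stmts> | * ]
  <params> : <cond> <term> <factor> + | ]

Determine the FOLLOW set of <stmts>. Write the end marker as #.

In <cond> : ] <stmts>: <stmts> is at the end, add FOLLOW(<cond>) = { #, * }.
In <stmts> : * <stmts>: <stmts> is at the end, add FOLLOW(<stmts>) = { #, *, +, ] }.
In <term> : <stmts> * <stmts> +: add FIRST(* <stmts> +) = { * }.
In <term> : <stmts> * <stmts> +: add FIRST(+) = { + }.
In <term> : <stmts> <stmts>: add FIRST(<stmts>) = { * }.
In <term> : <stmts> <stmts>: <stmts> is at the end, add FOLLOW(<term>) = { #, *, +, ] }.
Union: FOLLOW(<stmts>) = { #, *, +, ] }.

{ #, *, +, ] }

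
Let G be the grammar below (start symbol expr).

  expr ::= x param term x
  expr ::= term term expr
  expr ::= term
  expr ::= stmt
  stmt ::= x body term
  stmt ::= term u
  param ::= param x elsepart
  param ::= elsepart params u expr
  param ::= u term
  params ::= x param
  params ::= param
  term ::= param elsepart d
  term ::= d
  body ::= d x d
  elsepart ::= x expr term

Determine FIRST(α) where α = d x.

{ d }

d is a terminal; add {d} and stop.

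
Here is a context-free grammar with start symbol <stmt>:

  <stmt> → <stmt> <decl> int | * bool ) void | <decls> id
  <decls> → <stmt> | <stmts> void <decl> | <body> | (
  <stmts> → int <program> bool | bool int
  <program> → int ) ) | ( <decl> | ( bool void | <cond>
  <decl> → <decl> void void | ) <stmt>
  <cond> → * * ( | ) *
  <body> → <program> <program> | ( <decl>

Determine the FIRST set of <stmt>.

{ (, ), *, bool, int }

From <stmt> → <stmt> <decl> int: add FIRST(<stmt>) = { (, ), *, bool, int }.
<stmt> → * bool ) void contributes {*}.
From <stmt> → <decls> id: add FIRST(<decls>) = { (, ), *, bool, int }.
Union: FIRST(<stmt>) = { (, ), *, bool, int }.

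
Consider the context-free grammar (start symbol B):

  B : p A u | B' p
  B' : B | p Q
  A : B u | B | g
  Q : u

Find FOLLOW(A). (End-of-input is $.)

{ u }

In B : p A u: add FIRST(u) = { u }.
Union: FOLLOW(A) = { u }.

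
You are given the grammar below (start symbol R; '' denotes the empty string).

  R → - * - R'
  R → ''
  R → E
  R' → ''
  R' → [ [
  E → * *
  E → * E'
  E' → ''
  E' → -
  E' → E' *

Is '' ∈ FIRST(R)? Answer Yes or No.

Yes

R has an ''-production, so R ⇒ ''.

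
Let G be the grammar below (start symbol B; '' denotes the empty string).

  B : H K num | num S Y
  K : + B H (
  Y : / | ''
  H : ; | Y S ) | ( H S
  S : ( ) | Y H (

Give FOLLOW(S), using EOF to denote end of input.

{ EOF, (, ), +, /, ; }

In B : num S Y: add FIRST(Y)\{''} = { / }.
  Since Y is nullable, also add FOLLOW(B) = { EOF, (, /, ; }.
In H : Y S ): add FIRST()) = { ) }.
In H : ( H S: S is at the end, add FOLLOW(H) = { (, +, /, ; }.
Union: FOLLOW(S) = { EOF, (, ), +, /, ; }.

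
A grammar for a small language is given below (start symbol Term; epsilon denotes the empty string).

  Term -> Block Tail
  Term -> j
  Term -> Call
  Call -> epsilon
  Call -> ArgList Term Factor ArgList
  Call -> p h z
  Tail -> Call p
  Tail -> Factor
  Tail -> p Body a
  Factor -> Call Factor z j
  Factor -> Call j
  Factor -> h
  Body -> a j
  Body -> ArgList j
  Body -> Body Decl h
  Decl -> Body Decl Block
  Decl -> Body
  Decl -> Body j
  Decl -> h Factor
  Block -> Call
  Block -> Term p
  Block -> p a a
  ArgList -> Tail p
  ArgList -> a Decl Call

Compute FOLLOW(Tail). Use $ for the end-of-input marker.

{ $, a, h, j, p }

In Term -> Block Tail: Tail is at the end, add FOLLOW(Term) = { $, a, h, j, p }.
In ArgList -> Tail p: add FIRST(p) = { p }.
Union: FOLLOW(Tail) = { $, a, h, j, p }.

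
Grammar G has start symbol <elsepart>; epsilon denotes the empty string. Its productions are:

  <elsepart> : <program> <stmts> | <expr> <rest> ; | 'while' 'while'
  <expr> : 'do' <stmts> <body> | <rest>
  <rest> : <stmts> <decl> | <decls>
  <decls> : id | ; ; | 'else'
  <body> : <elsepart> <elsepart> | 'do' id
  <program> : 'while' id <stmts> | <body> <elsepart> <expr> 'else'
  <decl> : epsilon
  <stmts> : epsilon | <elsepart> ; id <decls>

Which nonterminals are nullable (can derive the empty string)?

Directly nullable (have an epsilon-production): <decl>, <stmts>.
<rest> : <stmts> <decl> with every symbol nullable, so <rest> is nullable.
<expr> : <rest> with every symbol nullable, so <expr> is nullable.
No other nonterminal has a production whose RHS symbols are all nullable.

{ <decl>, <expr>, <rest>, <stmts> }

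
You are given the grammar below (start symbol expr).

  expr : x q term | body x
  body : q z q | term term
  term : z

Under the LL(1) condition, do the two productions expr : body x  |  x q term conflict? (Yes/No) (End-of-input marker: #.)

No

FIRST(body x) = { q, z } and FIRST(x q term) = { x }.
The FIRST sets are disjoint and neither alternative is nullable — no conflict.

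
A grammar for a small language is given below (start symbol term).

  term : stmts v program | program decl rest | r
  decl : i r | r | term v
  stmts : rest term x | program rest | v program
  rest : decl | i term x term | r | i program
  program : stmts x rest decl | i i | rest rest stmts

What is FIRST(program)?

From program : stmts x rest decl: add FIRST(stmts) = { i, r, v }.
program : i i contributes {i}.
From program : rest rest stmts: add FIRST(rest) = { i, r, v }.
Union: FIRST(program) = { i, r, v }.

{ i, r, v }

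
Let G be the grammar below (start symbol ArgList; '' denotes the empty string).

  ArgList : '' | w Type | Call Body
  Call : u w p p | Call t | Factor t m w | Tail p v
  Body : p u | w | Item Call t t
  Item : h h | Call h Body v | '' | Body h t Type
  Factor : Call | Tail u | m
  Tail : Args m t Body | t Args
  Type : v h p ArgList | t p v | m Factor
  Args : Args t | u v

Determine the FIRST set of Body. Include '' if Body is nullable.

Body : p u contributes {p}.
Body : w contributes {w}.
From Body : Item Call t t: Item nullable, take FIRST(Item) ∪ FIRST(Call) = { h, m, p, t, u, w }.
Union: FIRST(Body) = { h, m, p, t, u, w }.

{ h, m, p, t, u, w }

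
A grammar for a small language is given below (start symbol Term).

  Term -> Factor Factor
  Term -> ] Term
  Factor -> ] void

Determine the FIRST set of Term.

From Term -> Factor Factor: add FIRST(Factor) = { ] }.
Term -> ] Term contributes {]}.
Union: FIRST(Term) = { ] }.

{ ] }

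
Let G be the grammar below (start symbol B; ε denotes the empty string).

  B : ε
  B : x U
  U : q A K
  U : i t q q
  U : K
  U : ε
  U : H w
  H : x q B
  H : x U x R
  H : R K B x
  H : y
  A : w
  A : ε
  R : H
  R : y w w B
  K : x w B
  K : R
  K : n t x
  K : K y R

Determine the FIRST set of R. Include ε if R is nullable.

{ x, y }

From R : H: add FIRST(H) = { x, y }.
R : y w w B contributes {y}.
Union: FIRST(R) = { x, y }.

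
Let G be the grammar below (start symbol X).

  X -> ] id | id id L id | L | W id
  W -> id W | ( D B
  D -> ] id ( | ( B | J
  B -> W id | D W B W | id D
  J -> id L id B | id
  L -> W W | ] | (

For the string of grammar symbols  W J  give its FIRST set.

{ (, id }

Add FIRST(W) = { (, id }; W is not nullable, stop.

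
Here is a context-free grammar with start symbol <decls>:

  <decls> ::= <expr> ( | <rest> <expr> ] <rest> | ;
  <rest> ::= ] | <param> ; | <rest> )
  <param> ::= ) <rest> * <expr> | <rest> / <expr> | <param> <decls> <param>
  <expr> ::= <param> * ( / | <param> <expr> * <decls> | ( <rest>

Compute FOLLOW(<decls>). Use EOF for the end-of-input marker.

{ EOF, (, ), *, ;, ] }

<decls> is the start symbol, so EOF ∈ FOLLOW(<decls>).
In <param> ::= <param> <decls> <param>: add FIRST(<param>) = { ), ] }.
In <expr> ::= <param> <expr> * <decls>: <decls> is at the end, add FOLLOW(<expr>) = { (, ), *, ;, ] }.
Union: FOLLOW(<decls>) = { EOF, (, ), *, ;, ] }.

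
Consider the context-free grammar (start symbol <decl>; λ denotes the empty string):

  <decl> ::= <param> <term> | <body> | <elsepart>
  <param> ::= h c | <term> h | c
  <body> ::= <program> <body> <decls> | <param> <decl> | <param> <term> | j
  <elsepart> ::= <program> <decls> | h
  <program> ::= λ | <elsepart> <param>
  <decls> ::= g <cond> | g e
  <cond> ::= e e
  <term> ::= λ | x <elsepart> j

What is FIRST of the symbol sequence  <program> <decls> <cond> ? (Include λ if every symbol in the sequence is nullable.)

Add FIRST(<program>)\{λ} = { g, h }; <program> is nullable, continue.
Add FIRST(<decls>) = { g }; <decls> is not nullable, stop.

{ g, h }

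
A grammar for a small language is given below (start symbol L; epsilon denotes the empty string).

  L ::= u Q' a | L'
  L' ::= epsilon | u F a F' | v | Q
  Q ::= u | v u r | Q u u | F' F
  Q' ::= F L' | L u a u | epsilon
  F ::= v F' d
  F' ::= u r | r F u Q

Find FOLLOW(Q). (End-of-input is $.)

{ $, a, d, u, v }

In L' ::= Q: Q is at the end, add FOLLOW(L') = { $, a, u }.
In Q ::= Q u u: add FIRST(u u) = { u }.
In F' ::= r F u Q: Q is at the end, add FOLLOW(F') = { $, a, d, u, v }.
Union: FOLLOW(Q) = { $, a, d, u, v }.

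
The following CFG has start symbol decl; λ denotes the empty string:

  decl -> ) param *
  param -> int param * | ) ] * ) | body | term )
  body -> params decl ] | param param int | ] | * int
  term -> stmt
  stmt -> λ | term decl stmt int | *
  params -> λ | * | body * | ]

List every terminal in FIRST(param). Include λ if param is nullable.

{ ), *, ], int }

param -> int param * contributes {int}.
param -> ) ] * ) contributes {)}.
From param -> body: add FIRST(body) = { ), *, ], int }.
From param -> term ): term nullable, take FIRST(term) ∪ {)} = { ), * }.
Union: FIRST(param) = { ), *, ], int }.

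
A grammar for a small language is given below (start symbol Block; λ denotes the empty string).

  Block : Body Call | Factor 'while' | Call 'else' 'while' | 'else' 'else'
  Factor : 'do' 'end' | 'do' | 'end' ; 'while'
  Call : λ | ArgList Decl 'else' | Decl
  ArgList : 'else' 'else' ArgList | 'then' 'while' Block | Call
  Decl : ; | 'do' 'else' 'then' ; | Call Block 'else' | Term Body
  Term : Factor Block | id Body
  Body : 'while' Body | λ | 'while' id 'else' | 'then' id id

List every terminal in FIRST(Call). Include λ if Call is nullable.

{ 'do', 'else', 'end', 'then', 'while', ;, id, λ }

Call : λ contributes λ.
From Call : ArgList Decl 'else': ArgList nullable, take FIRST(ArgList) ∪ FIRST(Decl) = { 'do', 'else', 'end', 'then', 'while', ;, id }.
From Call : Decl: add FIRST(Decl) = { 'do', 'else', 'end', 'then', 'while', ;, id }.
Union: FIRST(Call) = { 'do', 'else', 'end', 'then', 'while', ;, id, λ }.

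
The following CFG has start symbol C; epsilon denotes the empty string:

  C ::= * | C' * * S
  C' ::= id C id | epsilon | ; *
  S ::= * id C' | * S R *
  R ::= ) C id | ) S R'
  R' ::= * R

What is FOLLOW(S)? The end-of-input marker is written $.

{ $, ), *, id }

In C ::= C' * * S: S is at the end, add FOLLOW(C) = { $, id }.
In S ::= * S R *: add FIRST(R *) = { ) }.
In R ::= ) S R': add FIRST(R') = { * }.
Union: FOLLOW(S) = { $, ), *, id }.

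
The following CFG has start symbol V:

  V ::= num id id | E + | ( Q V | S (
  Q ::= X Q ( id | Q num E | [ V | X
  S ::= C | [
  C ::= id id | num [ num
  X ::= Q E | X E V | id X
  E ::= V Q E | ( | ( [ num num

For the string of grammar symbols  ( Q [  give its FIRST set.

( is a terminal; add {(} and stop.

{ ( }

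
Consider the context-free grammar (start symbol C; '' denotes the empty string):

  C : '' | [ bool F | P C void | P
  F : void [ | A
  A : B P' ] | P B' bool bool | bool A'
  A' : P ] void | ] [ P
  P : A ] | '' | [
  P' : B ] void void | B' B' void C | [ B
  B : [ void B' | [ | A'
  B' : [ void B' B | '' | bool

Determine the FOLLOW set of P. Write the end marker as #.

In C : P C void: add FIRST(C void) = { [, ], bool, void }.
In C : P: P is at the end, add FOLLOW(C) = { #, ], void }.
In A : P B' bool bool: add FIRST(B' bool bool) = { [, bool }.
In A' : P ] void: add FIRST(] void) = { ] }.
In A' : ] [ P: P is at the end, add FOLLOW(A') = { #, [, ], bool, void }.
Union: FOLLOW(P) = { #, [, ], bool, void }.

{ #, [, ], bool, void }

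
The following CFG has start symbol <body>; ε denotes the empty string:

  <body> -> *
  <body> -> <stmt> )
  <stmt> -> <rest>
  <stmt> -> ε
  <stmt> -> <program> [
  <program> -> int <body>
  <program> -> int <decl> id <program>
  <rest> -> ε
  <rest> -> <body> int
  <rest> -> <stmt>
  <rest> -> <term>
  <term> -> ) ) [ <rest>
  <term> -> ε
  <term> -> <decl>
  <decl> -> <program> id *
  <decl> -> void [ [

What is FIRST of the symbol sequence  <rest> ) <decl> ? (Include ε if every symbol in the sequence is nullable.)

{ ), *, int, void }

Add FIRST(<rest>)\{ε} = { ), *, int, void }; <rest> is nullable, continue.
) is a terminal; add {)} and stop.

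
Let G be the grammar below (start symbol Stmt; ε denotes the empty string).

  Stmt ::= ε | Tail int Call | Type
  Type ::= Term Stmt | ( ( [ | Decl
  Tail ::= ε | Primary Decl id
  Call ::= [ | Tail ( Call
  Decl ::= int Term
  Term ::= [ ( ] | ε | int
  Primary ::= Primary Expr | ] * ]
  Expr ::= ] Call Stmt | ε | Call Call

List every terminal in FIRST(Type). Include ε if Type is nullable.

{ (, [, ], int, ε }

From Type ::= Term Stmt: Term, Stmt nullable, take FIRST(Term) ∪ FIRST(Stmt) = { (, [, ], int }; also ε since the whole RHS is nullable.
Type ::= ( ( [ contributes {(}.
From Type ::= Decl: add FIRST(Decl) = { int }.
Union: FIRST(Type) = { (, [, ], int, ε }.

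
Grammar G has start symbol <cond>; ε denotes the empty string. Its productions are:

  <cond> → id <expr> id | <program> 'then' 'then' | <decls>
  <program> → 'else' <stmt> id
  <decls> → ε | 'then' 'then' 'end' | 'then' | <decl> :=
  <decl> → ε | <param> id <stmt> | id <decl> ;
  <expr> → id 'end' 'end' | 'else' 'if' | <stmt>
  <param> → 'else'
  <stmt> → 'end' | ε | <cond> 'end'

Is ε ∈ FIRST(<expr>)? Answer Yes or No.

<expr> → <stmt> and each of <stmt> is nullable, so <expr> ⇒* ε.

Yes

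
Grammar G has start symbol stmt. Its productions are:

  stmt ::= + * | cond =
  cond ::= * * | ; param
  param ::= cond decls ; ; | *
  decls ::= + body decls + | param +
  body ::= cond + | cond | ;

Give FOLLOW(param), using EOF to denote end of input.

In cond ::= ; param: param is at the end, add FOLLOW(cond) = { *, +, ;, = }.
In decls ::= param +: add FIRST(+) = { + }.
Union: FOLLOW(param) = { *, +, ;, = }.

{ *, +, ;, = }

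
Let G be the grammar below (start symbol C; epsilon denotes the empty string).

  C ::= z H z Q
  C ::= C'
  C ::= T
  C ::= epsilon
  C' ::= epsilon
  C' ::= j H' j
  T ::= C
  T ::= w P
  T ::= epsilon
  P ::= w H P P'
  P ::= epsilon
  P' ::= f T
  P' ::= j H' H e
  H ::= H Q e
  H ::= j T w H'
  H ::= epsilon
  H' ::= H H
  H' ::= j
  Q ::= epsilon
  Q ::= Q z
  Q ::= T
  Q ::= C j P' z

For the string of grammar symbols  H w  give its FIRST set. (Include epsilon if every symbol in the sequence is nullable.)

{ e, j, w, z }

Add FIRST(H)\{epsilon} = { e, j, w, z }; H is nullable, continue.
w is a terminal; add {w} and stop.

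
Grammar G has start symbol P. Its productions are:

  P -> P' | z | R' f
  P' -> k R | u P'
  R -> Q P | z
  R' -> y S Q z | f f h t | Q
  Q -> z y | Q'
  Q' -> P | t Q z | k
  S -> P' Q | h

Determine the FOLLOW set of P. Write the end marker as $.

{ $, f, k, t, u, y, z }

P is the start symbol, so $ ∈ FOLLOW(P).
In R -> Q P: P is at the end, add FOLLOW(R) = { $, f, k, t, u, y, z }.
In Q' -> P: P is at the end, add FOLLOW(Q') = { f, k, t, u, y, z }.
Union: FOLLOW(P) = { $, f, k, t, u, y, z }.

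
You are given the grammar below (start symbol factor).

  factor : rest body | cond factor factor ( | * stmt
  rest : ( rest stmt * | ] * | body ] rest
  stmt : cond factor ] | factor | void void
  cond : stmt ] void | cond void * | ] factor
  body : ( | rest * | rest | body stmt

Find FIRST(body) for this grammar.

body : ( contributes {(}.
From body : rest *: add FIRST(rest) = { (, ] }.
From body : rest: add FIRST(rest) = { (, ] }.
From body : body stmt: add FIRST(body) = { (, ] }.
Union: FIRST(body) = { (, ] }.

{ (, ] }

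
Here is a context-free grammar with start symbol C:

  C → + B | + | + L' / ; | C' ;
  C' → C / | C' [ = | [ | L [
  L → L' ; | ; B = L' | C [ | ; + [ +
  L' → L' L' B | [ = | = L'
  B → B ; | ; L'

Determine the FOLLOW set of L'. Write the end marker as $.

{ $, /, ;, =, [ }

In C → + L' / ;: add FIRST(/ ;) = { / }.
In L → L' ;: add FIRST(;) = { ; }.
In L → ; B = L': L' is at the end, add FOLLOW(L) = { [ }.
In L' → L' L' B: add FIRST(L' B) = { =, [ }.
In L' → L' L' B: add FIRST(B) = { ; }.
In L' → = L': L' is at the end, add FOLLOW(L') = { $, /, ;, =, [ }.
In B → ; L': L' is at the end, add FOLLOW(B) = { $, /, ;, =, [ }.
Union: FOLLOW(L') = { $, /, ;, =, [ }.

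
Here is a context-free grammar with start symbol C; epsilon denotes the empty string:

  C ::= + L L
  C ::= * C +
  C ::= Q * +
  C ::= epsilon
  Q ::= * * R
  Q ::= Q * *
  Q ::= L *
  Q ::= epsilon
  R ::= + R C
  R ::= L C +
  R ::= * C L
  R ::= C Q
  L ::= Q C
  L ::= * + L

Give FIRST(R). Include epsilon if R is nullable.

R ::= + R C contributes {+}.
From R ::= L C +: L, C nullable, take FIRST(L) ∪ FIRST(C) ∪ {+} = { *, + }.
R ::= * C L contributes {*}.
From R ::= C Q: C, Q nullable, take FIRST(C) ∪ FIRST(Q) = { *, + }; also epsilon since the whole RHS is nullable.
Union: FIRST(R) = { *, +, epsilon }.

{ *, +, epsilon }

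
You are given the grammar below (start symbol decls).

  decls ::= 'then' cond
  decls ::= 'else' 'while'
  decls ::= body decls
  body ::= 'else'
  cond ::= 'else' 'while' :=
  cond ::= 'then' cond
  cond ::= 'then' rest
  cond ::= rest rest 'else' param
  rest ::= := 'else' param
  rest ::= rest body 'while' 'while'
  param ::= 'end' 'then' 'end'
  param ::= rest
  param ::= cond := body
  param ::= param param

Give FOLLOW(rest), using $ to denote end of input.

In cond ::= 'then' rest: rest is at the end, add FOLLOW(cond) = { $, := }.
In cond ::= rest rest 'else' param: add FIRST(rest 'else' param) = { := }.
In cond ::= rest rest 'else' param: add FIRST('else' param) = { 'else' }.
In rest ::= rest body 'while' 'while': add FIRST(body 'while' 'while') = { 'else' }.
In param ::= rest: rest is at the end, add FOLLOW(param) = { $, 'else', 'end', 'then', := }.
Union: FOLLOW(rest) = { $, 'else', 'end', 'then', := }.

{ $, 'else', 'end', 'then', := }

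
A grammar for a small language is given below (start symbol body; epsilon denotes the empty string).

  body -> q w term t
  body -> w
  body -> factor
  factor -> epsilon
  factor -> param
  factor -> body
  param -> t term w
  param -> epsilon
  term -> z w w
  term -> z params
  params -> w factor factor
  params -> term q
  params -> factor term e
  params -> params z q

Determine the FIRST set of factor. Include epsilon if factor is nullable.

{ q, t, w, epsilon }

factor -> epsilon contributes epsilon.
From factor -> param: add FIRST(param) = { t, epsilon } (including epsilon since param is nullable).
From factor -> body: add FIRST(body) = { q, t, w, epsilon } (including epsilon since body is nullable).
Union: FIRST(factor) = { q, t, w, epsilon }.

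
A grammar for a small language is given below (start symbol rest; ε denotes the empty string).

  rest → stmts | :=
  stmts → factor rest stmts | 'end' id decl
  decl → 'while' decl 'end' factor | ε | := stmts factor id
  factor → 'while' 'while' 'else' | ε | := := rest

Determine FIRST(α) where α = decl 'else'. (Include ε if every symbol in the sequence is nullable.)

{ 'else', 'while', := }

Add FIRST(decl)\{ε} = { 'while', := }; decl is nullable, continue.
'else' is a terminal; add {'else'} and stop.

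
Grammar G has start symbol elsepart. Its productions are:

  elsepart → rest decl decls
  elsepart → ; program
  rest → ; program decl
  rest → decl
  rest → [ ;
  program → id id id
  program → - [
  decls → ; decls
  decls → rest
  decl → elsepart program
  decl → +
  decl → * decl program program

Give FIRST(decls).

{ *, +, ;, [ }

decls → ; decls contributes {;}.
From decls → rest: add FIRST(rest) = { *, +, ;, [ }.
Union: FIRST(decls) = { *, +, ;, [ }.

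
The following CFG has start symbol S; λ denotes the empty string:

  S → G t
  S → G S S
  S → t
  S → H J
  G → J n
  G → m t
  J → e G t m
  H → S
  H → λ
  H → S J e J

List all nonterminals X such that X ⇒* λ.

{ H }

Directly nullable (have an λ-production): H.
No other nonterminal has a production whose RHS symbols are all nullable.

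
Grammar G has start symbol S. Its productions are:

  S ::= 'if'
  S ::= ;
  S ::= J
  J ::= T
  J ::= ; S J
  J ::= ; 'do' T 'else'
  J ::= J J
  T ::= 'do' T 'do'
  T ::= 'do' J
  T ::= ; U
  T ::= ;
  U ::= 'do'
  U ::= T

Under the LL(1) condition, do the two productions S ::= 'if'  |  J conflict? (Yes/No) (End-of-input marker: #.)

No

FIRST('if') = { 'if' } and FIRST(J) = { 'do', ; }.
The FIRST sets are disjoint and neither alternative is nullable — no conflict.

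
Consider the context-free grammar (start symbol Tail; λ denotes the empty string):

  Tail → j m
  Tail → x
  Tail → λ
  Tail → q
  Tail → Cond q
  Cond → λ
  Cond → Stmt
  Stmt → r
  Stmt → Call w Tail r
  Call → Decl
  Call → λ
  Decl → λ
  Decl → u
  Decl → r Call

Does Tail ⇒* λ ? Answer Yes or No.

Yes

Tail has an λ-production, so Tail ⇒ λ.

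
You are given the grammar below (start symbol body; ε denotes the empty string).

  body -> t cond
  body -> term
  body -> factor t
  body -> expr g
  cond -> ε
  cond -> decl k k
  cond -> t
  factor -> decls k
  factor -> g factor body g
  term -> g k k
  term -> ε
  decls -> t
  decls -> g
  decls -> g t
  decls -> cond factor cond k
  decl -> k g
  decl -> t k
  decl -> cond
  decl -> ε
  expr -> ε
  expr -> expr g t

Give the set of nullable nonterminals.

{ body, cond, decl, expr, term }

Directly nullable (have an ε-production): cond, term, decl, expr.
body -> term with every symbol nullable, so body is nullable.
No other nonterminal has a production whose RHS symbols are all nullable.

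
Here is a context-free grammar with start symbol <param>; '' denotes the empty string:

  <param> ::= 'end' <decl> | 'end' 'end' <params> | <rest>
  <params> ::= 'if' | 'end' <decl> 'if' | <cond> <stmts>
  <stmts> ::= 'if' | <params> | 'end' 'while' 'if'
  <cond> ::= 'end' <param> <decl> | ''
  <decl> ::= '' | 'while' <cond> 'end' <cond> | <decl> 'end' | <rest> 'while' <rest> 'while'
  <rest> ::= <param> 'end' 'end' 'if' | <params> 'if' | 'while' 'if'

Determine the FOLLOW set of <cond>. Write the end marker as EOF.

In <params> ::= <cond> <stmts>: add FIRST(<stmts>) = { 'end', 'if' }.
In <decl> ::= 'while' <cond> 'end' <cond>: add FIRST('end' <cond>) = { 'end' }.
In <decl> ::= 'while' <cond> 'end' <cond>: <cond> is at the end, add FOLLOW(<decl>) = { EOF, 'end', 'if', 'while' }.
Union: FOLLOW(<cond>) = { EOF, 'end', 'if', 'while' }.

{ EOF, 'end', 'if', 'while' }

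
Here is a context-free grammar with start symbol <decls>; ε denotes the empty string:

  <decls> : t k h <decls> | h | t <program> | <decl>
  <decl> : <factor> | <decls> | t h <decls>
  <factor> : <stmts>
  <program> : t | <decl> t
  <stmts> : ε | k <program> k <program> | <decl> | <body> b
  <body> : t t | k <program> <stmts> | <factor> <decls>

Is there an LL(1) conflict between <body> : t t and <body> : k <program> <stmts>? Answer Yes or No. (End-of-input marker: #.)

No

FIRST(t t) = { t } and FIRST(k <program> <stmts>) = { k }.
The FIRST sets are disjoint and neither alternative is nullable — no conflict.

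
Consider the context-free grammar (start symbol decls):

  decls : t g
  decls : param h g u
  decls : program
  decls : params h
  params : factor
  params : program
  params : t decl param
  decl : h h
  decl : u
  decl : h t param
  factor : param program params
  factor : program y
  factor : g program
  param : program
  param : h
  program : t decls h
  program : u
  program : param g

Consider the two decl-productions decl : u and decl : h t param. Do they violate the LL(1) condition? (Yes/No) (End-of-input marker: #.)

No

FIRST(u) = { u } and FIRST(h t param) = { h }.
The FIRST sets are disjoint and neither alternative is nullable — no conflict.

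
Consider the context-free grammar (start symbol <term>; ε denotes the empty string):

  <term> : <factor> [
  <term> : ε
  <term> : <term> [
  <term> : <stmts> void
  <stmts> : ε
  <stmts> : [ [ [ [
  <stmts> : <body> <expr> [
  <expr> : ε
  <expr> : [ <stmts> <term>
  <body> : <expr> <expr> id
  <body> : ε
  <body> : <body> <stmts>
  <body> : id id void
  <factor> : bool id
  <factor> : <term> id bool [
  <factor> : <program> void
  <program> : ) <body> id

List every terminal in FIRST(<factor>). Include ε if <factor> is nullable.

{ ), [, bool, id, void }

<factor> : bool id contributes {bool}.
From <factor> : <term> id bool [: <term> nullable, take FIRST(<term>) ∪ {id} = { ), [, bool, id, void }.
From <factor> : <program> void: add FIRST(<program>) = { ) }.
Union: FIRST(<factor>) = { ), [, bool, id, void }.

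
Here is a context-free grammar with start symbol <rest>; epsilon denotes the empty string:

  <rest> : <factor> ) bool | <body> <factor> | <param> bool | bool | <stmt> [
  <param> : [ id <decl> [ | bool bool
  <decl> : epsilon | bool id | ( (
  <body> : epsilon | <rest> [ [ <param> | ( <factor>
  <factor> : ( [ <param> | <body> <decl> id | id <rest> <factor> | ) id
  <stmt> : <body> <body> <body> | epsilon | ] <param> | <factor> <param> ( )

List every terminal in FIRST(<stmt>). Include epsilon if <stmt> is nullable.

{ (, ), [, ], bool, id, epsilon }

From <stmt> : <body> <body> <body>: <body>, <body>, <body> nullable, take FIRST(<body>) ∪ FIRST(<body>) ∪ FIRST(<body>) = { (, ), [, ], bool, id }; also epsilon since the whole RHS is nullable.
<stmt> : epsilon contributes epsilon.
<stmt> : ] <param> contributes {]}.
From <stmt> : <factor> <param> ( ): add FIRST(<factor>) = { (, ), [, ], bool, id }.
Union: FIRST(<stmt>) = { (, ), [, ], bool, id, epsilon }.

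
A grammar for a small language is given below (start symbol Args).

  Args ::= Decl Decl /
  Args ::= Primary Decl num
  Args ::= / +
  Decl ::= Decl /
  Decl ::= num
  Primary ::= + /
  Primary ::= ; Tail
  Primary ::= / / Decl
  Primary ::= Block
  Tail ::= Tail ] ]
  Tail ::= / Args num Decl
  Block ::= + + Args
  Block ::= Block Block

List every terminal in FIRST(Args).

From Args ::= Decl Decl /: add FIRST(Decl) = { num }.
From Args ::= Primary Decl num: add FIRST(Primary) = { +, /, ; }.
Args ::= / + contributes {/}.
Union: FIRST(Args) = { +, /, ;, num }.

{ +, /, ;, num }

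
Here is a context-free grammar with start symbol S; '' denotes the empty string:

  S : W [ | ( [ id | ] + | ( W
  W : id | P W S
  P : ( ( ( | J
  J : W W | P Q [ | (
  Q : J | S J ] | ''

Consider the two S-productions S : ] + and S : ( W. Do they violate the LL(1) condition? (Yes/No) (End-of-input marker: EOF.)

No

FIRST(] +) = { ] } and FIRST(( W) = { ( }.
The FIRST sets are disjoint and neither alternative is nullable — no conflict.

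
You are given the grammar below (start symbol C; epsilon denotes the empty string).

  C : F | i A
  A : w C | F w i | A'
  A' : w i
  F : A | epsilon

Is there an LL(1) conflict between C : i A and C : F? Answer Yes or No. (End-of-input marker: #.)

No

FIRST(i A) = { i } and FIRST(F) = { w, epsilon }.
The second is nullable but FOLLOW(C) = { #, w } is disjoint from FIRST of the first.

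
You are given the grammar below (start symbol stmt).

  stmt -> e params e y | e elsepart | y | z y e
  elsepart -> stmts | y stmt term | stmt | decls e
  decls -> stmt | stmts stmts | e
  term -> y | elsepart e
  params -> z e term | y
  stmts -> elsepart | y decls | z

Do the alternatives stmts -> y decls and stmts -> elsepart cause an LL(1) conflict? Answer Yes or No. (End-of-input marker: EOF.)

FIRST(y decls) = { y } and FIRST(elsepart) = { e, y, z }.
Both contain y, so the two alternatives are not disjoint — LL(1) conflict.

Yes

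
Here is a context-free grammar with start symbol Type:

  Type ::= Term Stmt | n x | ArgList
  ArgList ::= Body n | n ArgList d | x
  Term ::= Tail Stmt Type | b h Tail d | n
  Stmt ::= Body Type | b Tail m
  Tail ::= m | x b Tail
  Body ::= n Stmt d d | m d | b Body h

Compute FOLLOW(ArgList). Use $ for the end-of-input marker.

{ $, b, d, m, n, x }

In Type ::= ArgList: ArgList is at the end, add FOLLOW(Type) = { $, b, d, m, n, x }.
In ArgList ::= n ArgList d: add FIRST(d) = { d }.
Union: FOLLOW(ArgList) = { $, b, d, m, n, x }.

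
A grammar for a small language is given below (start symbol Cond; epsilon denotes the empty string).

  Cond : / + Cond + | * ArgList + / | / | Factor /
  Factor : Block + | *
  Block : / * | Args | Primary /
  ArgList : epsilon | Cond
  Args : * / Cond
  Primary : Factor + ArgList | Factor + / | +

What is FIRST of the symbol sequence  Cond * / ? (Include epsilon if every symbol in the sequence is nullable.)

Add FIRST(Cond) = { *, +, / }; Cond is not nullable, stop.

{ *, +, / }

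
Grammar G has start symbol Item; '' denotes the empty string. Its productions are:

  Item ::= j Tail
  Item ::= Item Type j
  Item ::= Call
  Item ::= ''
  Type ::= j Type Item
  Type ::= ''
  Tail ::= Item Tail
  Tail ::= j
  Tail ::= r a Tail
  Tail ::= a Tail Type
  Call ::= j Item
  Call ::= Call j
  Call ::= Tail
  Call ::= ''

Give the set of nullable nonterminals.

{ Call, Item, Type }

Directly nullable (have an ''-production): Item, Type, Call.
No other nonterminal has a production whose RHS symbols are all nullable.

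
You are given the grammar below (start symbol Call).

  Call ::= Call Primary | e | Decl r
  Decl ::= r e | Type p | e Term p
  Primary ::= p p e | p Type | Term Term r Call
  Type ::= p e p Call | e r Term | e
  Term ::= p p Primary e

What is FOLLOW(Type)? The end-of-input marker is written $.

{ $, e, p }

In Decl ::= Type p: add FIRST(p) = { p }.
In Primary ::= p Type: Type is at the end, add FOLLOW(Primary) = { $, e, p }.
Union: FOLLOW(Type) = { $, e, p }.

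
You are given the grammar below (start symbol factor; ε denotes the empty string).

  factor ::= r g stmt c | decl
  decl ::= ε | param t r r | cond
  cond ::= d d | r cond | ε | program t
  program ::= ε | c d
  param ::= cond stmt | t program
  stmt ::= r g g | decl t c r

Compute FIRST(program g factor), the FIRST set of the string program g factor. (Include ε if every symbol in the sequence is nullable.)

{ c, g }

Add FIRST(program)\{ε} = { c }; program is nullable, continue.
g is a terminal; add {g} and stop.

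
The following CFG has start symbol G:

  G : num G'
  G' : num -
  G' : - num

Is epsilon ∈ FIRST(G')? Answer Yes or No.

No

No nonterminal in this grammar is nullable.
No production of G' has an RHS whose symbols are all nullable, so G' is not nullable.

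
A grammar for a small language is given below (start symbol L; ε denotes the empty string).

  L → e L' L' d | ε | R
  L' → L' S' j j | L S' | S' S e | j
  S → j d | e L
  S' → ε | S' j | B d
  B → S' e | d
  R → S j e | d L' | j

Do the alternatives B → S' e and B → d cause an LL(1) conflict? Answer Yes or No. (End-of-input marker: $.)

Yes

FIRST(S' e) = { d, e, j } and FIRST(d) = { d }.
Both contain d, so the two alternatives are not disjoint — LL(1) conflict.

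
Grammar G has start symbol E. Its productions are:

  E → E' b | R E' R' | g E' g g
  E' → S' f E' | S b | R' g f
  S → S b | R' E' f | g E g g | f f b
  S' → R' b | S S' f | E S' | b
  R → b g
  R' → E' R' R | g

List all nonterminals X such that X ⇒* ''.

{ } (none)

No nonterminal has an empty production or an RHS whose symbols are all nullable.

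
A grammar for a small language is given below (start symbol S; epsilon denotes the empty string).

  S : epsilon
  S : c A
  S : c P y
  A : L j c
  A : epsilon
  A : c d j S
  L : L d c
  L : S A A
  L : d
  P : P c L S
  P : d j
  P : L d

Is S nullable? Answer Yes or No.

Yes

S has an epsilon-production, so S ⇒ epsilon.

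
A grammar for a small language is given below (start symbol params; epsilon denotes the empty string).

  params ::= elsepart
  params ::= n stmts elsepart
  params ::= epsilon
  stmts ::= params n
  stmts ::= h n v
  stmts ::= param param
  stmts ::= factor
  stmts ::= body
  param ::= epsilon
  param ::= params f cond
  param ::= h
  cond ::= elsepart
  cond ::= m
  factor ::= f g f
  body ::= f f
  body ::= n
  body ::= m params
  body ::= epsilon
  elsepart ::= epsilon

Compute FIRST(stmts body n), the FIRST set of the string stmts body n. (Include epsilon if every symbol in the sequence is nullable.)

Add FIRST(stmts)\{epsilon} = { f, h, m, n }; stmts is nullable, continue.
Add FIRST(body)\{epsilon} = { f, m, n }; body is nullable, continue.
n is a terminal; add {n} and stop.

{ f, h, m, n }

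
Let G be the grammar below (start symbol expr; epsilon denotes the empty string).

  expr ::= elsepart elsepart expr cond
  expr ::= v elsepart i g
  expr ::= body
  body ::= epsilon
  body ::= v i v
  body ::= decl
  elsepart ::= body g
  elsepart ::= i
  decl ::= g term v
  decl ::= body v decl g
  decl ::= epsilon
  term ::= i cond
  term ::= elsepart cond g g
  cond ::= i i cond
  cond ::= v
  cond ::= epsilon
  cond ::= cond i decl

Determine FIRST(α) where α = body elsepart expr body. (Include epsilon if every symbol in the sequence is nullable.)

Add FIRST(body)\{epsilon} = { g, v }; body is nullable, continue.
Add FIRST(elsepart) = { g, i, v }; elsepart is not nullable, stop.

{ g, i, v }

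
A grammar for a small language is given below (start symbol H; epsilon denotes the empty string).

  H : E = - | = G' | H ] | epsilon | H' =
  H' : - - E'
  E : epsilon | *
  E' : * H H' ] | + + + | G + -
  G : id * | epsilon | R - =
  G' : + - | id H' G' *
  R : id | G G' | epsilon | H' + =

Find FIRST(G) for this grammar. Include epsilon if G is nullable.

G : id * contributes {id}.
G : epsilon contributes epsilon.
From G : R - =: R nullable, take FIRST(R) ∪ {-} = { +, -, id }.
Union: FIRST(G) = { +, -, id, epsilon }.

{ +, -, id, epsilon }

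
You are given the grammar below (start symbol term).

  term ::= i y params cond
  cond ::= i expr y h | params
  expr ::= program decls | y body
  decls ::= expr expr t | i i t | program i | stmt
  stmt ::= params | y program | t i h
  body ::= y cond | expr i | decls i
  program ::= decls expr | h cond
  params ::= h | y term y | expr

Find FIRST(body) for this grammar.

body ::= y cond contributes {y}.
From body ::= expr i: add FIRST(expr) = { h, i, t, y }.
From body ::= decls i: add FIRST(decls) = { h, i, t, y }.
Union: FIRST(body) = { h, i, t, y }.

{ h, i, t, y }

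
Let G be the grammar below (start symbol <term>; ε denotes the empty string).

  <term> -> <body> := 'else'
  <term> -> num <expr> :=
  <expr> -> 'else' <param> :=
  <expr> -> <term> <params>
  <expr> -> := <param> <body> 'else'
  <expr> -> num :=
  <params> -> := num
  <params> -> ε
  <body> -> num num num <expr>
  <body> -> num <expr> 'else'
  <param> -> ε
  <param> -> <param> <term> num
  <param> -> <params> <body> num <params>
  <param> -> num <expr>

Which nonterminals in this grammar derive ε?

Directly nullable (have an ε-production): <params>, <param>.
No other nonterminal has a production whose RHS symbols are all nullable.

{ <param>, <params> }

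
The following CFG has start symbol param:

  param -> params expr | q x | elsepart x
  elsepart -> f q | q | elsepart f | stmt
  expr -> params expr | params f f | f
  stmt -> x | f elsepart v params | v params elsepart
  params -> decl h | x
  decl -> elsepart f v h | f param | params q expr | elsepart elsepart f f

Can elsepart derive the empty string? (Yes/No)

No nonterminal in this grammar is nullable.
No production of elsepart has an RHS whose symbols are all nullable, so elsepart is not nullable.

No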